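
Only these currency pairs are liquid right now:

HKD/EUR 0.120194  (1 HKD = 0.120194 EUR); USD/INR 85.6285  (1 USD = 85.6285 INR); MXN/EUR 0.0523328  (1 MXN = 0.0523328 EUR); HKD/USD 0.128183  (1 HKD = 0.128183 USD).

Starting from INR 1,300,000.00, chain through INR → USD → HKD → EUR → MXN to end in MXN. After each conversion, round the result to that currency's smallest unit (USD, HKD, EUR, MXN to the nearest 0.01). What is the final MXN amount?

MXN 272,021.56

INR 1,300,000.00 ÷ 85.6285 = USD 15,181.86
USD 15,181.86 ÷ 0.128183 = HKD 118,438.95
HKD 118,438.95 × 0.120194 = EUR 14,235.65
EUR 14,235.65 ÷ 0.0523328 = MXN 272,021.56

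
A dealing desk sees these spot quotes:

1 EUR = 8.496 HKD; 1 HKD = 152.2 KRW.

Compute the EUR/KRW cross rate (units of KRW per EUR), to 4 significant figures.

1 EUR × 8.496 = 8.496 HKD
8.496 HKD × 152.2 = 1293.09 KRW

EUR/KRW = 1293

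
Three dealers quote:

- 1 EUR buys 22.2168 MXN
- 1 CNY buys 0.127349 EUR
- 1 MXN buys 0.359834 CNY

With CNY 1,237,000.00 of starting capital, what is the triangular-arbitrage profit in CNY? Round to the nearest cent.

Profitable loop is CNY → EUR → MXN → CNY:
CNY 1,237,000.00 × 0.127349 = EUR 157,530.71
EUR 157,530.71 × 22.2168 = MXN 3,499,828.34
MXN 3,499,828.34 × 0.359834 = CNY 1,259,357.23
Profit = CNY 1,259,357.23 − CNY 1,237,000.00

Profit: CNY 22,357.23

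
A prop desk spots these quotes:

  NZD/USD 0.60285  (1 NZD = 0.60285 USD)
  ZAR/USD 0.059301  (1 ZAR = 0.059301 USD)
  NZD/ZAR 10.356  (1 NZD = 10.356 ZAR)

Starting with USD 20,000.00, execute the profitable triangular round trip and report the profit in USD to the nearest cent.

Profit: USD 373.93

Profitable loop is USD → NZD → ZAR → USD:
USD 20,000.00 ÷ 0.60285 = NZD 33,175.75
NZD 33,175.75 × 10.356 = ZAR 343,568.05
ZAR 343,568.05 × 0.059301 = USD 20,373.93
Profit = USD 20,373.93 − USD 20,000.00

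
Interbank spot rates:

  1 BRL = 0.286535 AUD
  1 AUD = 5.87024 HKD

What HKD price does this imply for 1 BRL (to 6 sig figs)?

1 BRL × 0.286535 = 0.286535 AUD
0.286535 AUD × 5.87024 = 1.68203 HKD

BRL/HKD = 1.68203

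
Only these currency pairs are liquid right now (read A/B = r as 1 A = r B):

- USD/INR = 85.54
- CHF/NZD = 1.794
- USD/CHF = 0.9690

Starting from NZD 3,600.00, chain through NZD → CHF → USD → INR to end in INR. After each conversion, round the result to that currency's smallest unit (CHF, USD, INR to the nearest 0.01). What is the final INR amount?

INR 177,143.93

NZD 3,600.00 ÷ 1.794 = CHF 2,006.69
CHF 2,006.69 ÷ 0.9690 = USD 2,070.89
USD 2,070.89 × 85.54 = INR 177,143.93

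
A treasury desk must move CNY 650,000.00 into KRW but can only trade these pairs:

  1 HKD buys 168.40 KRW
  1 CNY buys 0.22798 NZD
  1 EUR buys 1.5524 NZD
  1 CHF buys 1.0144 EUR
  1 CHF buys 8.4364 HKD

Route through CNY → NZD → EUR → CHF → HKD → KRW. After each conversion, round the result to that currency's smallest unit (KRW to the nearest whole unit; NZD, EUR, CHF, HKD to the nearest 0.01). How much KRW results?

KRW 133,689,251

CNY 650,000.00 × 0.22798 = NZD 148,187.00
NZD 148,187.00 ÷ 1.5524 = EUR 95,456.71
EUR 95,456.71 ÷ 1.0144 = CHF 94,101.65
CHF 94,101.65 × 8.4364 = HKD 793,879.16
HKD 793,879.16 × 168.40 = KRW 133,689,251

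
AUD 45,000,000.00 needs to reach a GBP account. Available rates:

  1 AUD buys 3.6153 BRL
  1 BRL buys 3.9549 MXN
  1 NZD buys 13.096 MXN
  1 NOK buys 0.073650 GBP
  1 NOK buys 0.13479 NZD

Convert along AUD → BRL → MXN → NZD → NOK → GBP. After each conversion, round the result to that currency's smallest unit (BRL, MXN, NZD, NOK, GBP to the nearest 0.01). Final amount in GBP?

GBP 26,845,331.63

AUD 45,000,000.00 × 3.6153 = BRL 162,688,500.00
BRL 162,688,500.00 × 3.9549 = MXN 643,416,748.65
MXN 643,416,748.65 ÷ 13.096 = NZD 49,130,784.11
NZD 49,130,784.11 ÷ 0.13479 = NOK 364,498,732.18
NOK 364,498,732.18 × 0.073650 = GBP 26,845,331.63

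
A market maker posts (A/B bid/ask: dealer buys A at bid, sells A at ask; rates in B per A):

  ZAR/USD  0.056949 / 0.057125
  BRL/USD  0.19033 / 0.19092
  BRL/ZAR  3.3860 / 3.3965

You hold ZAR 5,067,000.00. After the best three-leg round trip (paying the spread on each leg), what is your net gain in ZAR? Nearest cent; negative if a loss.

Best loop ZAR → USD → BRL → ZAR:
ZAR 5,067,000.00 × 0.056949 (sell ZAR at bid) = USD 288,560.58
USD 288,560.58 ÷ 0.19092 (buy BRL at ask) = BRL 1,511,421.45
BRL 1,511,421.45 × 3.3860 (sell BRL at bid) = ZAR 5,117,673.03

Net profit: ZAR 50,673.03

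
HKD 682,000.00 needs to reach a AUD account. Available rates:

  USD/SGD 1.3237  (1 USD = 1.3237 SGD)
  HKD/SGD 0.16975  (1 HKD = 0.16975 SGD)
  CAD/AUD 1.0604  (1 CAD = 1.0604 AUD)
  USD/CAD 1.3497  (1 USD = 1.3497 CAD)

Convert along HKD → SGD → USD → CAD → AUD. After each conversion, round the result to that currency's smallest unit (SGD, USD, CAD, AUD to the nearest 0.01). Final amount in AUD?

AUD 125,173.26

HKD 682,000.00 × 0.16975 = SGD 115,769.50
SGD 115,769.50 ÷ 1.3237 = USD 87,459.02
USD 87,459.02 × 1.3497 = CAD 118,043.44
CAD 118,043.44 × 1.0604 = AUD 125,173.26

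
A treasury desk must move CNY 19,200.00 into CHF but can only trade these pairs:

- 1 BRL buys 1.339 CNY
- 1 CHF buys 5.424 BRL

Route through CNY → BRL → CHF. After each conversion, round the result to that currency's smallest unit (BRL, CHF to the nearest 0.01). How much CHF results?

CNY 19,200.00 ÷ 1.339 = BRL 14,339.06
BRL 14,339.06 ÷ 5.424 = CHF 2,643.63

CHF 2,643.63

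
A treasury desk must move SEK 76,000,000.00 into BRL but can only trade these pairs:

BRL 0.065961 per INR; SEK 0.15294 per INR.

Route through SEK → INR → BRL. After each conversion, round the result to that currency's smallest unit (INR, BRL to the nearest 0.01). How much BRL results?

SEK 76,000,000.00 ÷ 0.15294 = INR 496,926,899.44
INR 496,926,899.44 × 0.065961 = BRL 32,777,795.21

BRL 32,777,795.21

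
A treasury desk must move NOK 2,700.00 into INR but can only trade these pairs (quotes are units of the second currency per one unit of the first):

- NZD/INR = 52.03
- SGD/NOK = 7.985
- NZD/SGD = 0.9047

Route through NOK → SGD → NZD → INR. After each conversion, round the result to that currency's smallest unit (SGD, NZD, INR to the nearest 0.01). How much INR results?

INR 19,446.21

NOK 2,700.00 ÷ 7.985 = SGD 338.13
SGD 338.13 ÷ 0.9047 = NZD 373.75
NZD 373.75 × 52.03 = INR 19,446.21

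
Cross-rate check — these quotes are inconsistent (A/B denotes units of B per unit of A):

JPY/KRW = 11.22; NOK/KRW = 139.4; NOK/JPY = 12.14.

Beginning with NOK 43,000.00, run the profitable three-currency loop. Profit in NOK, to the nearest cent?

Profitable loop is NOK → KRW → JPY → NOK:
NOK 43,000.00 × 139.4 = KRW 5,994,200
KRW 5,994,200 ÷ 11.22 = JPY 534,242
JPY 534,242 ÷ 12.14 = NOK 44,006.79
Profit = NOK 44,006.79 − NOK 43,000.00

Profit: NOK 1,006.79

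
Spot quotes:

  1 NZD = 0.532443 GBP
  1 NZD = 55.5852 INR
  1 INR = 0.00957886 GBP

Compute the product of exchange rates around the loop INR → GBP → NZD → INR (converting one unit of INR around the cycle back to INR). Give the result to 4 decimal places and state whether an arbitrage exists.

Around INR → GBP → NZD → INR: 1 × 0.00957886 ÷ 0.532443 × 55.5852 = 1.000000
Product ≈ 1 (deviation 0.000%, within rounding noise).

1.0000 (no arbitrage)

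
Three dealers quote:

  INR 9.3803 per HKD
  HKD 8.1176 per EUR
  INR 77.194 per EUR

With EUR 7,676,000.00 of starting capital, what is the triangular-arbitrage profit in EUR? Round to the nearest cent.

Profitable loop is EUR → INR → HKD → EUR:
EUR 7,676,000.00 × 77.194 = INR 592,541,144.00
INR 592,541,144.00 ÷ 9.3803 = HKD 63,168,677.33
HKD 63,168,677.33 ÷ 8.1176 = EUR 7,781,693.77
Profit = EUR 7,781,693.77 − EUR 7,676,000.00

Profit: EUR 105,693.77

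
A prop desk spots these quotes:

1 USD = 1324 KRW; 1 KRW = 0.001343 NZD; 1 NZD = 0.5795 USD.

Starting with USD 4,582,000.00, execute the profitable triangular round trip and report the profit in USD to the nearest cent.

Profitable loop is USD → KRW → NZD → USD:
USD 4,582,000.00 × 1324 = KRW 6,066,568,000
KRW 6,066,568,000 × 0.001343 = NZD 8,147,400.82
NZD 8,147,400.82 × 0.5795 = USD 4,721,418.78
Profit = USD 4,721,418.78 − USD 4,582,000.00

Profit: USD 139,418.78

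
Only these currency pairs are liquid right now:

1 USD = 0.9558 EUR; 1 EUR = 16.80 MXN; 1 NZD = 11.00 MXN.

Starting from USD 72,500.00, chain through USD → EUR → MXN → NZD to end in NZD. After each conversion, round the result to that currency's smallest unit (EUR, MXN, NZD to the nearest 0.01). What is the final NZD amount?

NZD 105,833.13

USD 72,500.00 × 0.9558 = EUR 69,295.50
EUR 69,295.50 × 16.80 = MXN 1,164,164.40
MXN 1,164,164.40 ÷ 11.00 = NZD 105,833.13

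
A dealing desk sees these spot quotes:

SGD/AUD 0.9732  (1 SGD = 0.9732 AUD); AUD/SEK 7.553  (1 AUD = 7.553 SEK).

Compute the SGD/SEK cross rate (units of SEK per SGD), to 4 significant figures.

SGD/SEK = 7.351

1 SGD × 0.9732 = 0.9732 AUD
0.9732 AUD × 7.553 = 7.35058 SEK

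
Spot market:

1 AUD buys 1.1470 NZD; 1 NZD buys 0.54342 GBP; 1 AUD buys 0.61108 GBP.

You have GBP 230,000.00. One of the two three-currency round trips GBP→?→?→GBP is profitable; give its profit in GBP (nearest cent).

Profitable loop is GBP → AUD → NZD → GBP:
GBP 230,000.00 ÷ 0.61108 = AUD 376,382.80
AUD 376,382.80 × 1.1470 = NZD 431,711.07
NZD 431,711.07 × 0.54342 = GBP 234,600.43
Profit = GBP 234,600.43 − GBP 230,000.00

Profit: GBP 4,600.43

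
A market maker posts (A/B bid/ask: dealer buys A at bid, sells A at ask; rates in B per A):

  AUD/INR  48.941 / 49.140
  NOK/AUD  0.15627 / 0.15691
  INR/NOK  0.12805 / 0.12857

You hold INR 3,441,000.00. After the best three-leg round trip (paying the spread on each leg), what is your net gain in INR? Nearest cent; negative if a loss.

Best loop INR → AUD → NOK → INR:
INR 3,441,000.00 ÷ 49.140 (buy AUD at ask) = AUD 70,024.42
AUD 70,024.42 ÷ 0.15691 (buy NOK at ask) = NOK 446,271.24
NOK 446,271.24 ÷ 0.12857 (buy INR at ask) = INR 3,471,037.09

Net profit: INR 30,037.09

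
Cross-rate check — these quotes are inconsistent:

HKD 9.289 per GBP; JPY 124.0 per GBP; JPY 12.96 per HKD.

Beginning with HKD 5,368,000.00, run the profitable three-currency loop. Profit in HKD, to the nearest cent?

Profit: HKD 161,173.63

Profitable loop is HKD → GBP → JPY → HKD:
HKD 5,368,000.00 ÷ 9.289 = GBP 577,887.82
GBP 577,887.82 × 124.0 = JPY 71,658,090
JPY 71,658,090 ÷ 12.96 = HKD 5,529,173.63
Profit = HKD 5,529,173.63 − HKD 5,368,000.00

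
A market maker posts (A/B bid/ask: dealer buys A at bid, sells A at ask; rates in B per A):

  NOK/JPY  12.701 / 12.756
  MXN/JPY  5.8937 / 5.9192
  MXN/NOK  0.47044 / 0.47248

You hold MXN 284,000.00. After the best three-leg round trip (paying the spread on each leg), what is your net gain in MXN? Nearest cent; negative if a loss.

Best loop MXN → NOK → JPY → MXN:
MXN 284,000.00 × 0.47044 (sell MXN at bid) = NOK 133,604.96
NOK 133,604.96 × 12.701 (sell NOK at bid) = JPY 1,696,917
JPY 1,696,917 ÷ 5.9192 (buy MXN at ask) = MXN 286,680.06

Net profit: MXN 2,680.06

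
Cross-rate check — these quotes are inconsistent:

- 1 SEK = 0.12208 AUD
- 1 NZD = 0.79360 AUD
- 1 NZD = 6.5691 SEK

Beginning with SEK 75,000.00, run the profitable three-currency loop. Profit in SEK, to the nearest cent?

Profitable loop is SEK → AUD → NZD → SEK:
SEK 75,000.00 × 0.12208 = AUD 9,156.00
AUD 9,156.00 ÷ 0.79360 = NZD 11,537.30
NZD 11,537.30 × 6.5691 = SEK 75,789.67
Profit = SEK 75,789.67 − SEK 75,000.00

Profit: SEK 789.67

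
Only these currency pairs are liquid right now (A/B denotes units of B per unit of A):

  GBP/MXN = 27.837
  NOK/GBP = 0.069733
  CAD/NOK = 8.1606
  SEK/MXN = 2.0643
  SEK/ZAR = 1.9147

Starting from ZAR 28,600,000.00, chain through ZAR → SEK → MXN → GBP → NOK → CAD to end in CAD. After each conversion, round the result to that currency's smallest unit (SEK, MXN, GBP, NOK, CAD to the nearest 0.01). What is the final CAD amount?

ZAR 28,600,000.00 ÷ 1.9147 = SEK 14,937,065.86
SEK 14,937,065.86 × 2.0643 = MXN 30,834,585.05
MXN 30,834,585.05 ÷ 27.837 = GBP 1,107,683.48
GBP 1,107,683.48 ÷ 0.069733 = NOK 15,884,638.26
NOK 15,884,638.26 ÷ 8.1606 = CAD 1,946,503.72

CAD 1,946,503.72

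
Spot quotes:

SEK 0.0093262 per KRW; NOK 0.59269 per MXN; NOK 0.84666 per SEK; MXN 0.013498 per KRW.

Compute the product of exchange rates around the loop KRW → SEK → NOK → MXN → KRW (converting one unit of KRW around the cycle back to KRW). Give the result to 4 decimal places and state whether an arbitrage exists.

0.9870 (arbitrage exists)

Around KRW → SEK → NOK → MXN → KRW: 1 × 0.0093262 × 0.84666 ÷ 0.59269 ÷ 0.013498 = 0.986999
Product < 1; profitable direction is KRW → MXN → NOK → SEK → KRW.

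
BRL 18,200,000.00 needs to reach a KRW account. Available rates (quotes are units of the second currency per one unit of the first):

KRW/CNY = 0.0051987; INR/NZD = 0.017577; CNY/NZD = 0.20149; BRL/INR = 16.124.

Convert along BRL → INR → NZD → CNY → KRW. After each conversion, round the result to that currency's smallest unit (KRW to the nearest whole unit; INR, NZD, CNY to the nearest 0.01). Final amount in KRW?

BRL 18,200,000.00 × 16.124 = INR 293,456,800.00
INR 293,456,800.00 × 0.017577 = NZD 5,158,090.17
NZD 5,158,090.17 ÷ 0.20149 = CNY 25,599,732.84
CNY 25,599,732.84 ÷ 0.0051987 = KRW 4,924,256,610

KRW 4,924,256,610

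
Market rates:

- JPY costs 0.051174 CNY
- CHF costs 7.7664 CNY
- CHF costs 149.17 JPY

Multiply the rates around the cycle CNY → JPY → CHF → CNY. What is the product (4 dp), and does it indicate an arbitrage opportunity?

Around CNY → JPY → CHF → CNY: 1 ÷ 0.051174 ÷ 149.17 × 7.7664 = 1.017393
Product > 1; profitable direction is CNY → JPY → CHF → CNY.

1.0174 (arbitrage exists)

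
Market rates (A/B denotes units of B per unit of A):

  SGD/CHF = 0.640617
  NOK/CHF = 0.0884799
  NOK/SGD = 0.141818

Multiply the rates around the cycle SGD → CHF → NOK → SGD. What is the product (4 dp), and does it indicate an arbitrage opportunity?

Around SGD → CHF → NOK → SGD: 1 × 0.640617 ÷ 0.0884799 × 0.141818 = 1.026798
Product > 1; profitable direction is SGD → CHF → NOK → SGD.

1.0268 (arbitrage exists)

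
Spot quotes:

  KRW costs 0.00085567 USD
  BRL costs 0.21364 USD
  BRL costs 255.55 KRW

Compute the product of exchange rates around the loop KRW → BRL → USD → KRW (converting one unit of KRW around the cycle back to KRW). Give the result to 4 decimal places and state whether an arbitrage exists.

0.9770 (arbitrage exists)

Around KRW → BRL → USD → KRW: 1 ÷ 255.55 × 0.21364 ÷ 0.00085567 = 0.977013
Product < 1; profitable direction is KRW → USD → BRL → KRW.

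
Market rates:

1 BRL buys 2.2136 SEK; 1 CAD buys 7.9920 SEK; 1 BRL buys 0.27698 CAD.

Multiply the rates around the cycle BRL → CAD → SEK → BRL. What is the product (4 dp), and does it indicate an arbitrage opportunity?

Around BRL → CAD → SEK → BRL: 1 × 0.27698 × 7.9920 ÷ 2.2136 = 1.000011
Product ≈ 1 (deviation 0.001%, within rounding noise).

1.0000 (no arbitrage)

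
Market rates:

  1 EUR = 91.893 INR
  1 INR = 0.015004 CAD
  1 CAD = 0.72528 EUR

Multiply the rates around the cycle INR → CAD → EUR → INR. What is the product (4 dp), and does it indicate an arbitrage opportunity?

1.0000 (no arbitrage)

Around INR → CAD → EUR → INR: 1 × 0.015004 × 0.72528 × 91.893 = 0.999989
Product ≈ 1 (deviation 0.001%, within rounding noise).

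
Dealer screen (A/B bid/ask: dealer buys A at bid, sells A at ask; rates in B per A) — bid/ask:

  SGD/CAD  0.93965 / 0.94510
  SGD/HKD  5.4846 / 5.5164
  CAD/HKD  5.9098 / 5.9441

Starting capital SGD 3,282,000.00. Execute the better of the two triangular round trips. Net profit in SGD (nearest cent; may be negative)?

Best loop SGD → CAD → HKD → SGD:
SGD 3,282,000.00 × 0.93965 (sell SGD at bid) = CAD 3,083,931.30
CAD 3,083,931.30 × 5.9098 (sell CAD at bid) = HKD 18,225,417.20
HKD 18,225,417.20 ÷ 5.5164 (buy SGD at ask) = SGD 3,303,860.71

Net profit: SGD 21,860.71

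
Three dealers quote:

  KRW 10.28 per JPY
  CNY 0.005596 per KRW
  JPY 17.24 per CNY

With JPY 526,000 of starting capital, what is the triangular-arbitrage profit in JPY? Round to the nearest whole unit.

Profitable loop is JPY → CNY → KRW → JPY:
JPY 526,000 ÷ 17.24 = CNY 30,510.44
CNY 30,510.44 ÷ 0.005596 = KRW 5,452,187
KRW 5,452,187 ÷ 10.28 = JPY 530,368
Profit = JPY 530,368 − JPY 526,000

Profit: JPY 4,368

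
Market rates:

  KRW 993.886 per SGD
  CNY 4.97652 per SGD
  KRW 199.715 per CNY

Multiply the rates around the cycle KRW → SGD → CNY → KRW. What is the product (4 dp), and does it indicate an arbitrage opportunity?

1.0000 (no arbitrage)

Around KRW → SGD → CNY → KRW: 1 ÷ 993.886 × 4.97652 × 199.715 = 1.000000
Product ≈ 1 (deviation 0.000%, within rounding noise).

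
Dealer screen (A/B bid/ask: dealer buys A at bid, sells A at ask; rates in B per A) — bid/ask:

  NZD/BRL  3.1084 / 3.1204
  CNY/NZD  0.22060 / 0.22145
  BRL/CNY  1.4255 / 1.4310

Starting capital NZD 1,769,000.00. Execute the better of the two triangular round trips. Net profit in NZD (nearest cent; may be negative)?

Net profit: NZD 19,966.65

Best loop NZD → CNY → BRL → NZD:
NZD 1,769,000.00 ÷ 0.22145 (buy CNY at ask) = CNY 7,988,259.20
CNY 7,988,259.20 ÷ 1.4310 (buy BRL at ask) = BRL 5,582,291.54
BRL 5,582,291.54 ÷ 3.1204 (buy NZD at ask) = NZD 1,788,966.65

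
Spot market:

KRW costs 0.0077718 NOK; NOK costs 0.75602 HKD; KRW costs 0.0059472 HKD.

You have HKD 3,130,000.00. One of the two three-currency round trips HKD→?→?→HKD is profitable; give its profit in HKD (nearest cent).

Profitable loop is HKD → NOK → KRW → HKD:
HKD 3,130,000.00 ÷ 0.75602 = NOK 4,140,102.11
NOK 4,140,102.11 ÷ 0.0077718 = KRW 532,708,268
KRW 532,708,268 × 0.0059472 = HKD 3,168,122.61
Profit = HKD 3,168,122.61 − HKD 3,130,000.00

Profit: HKD 38,122.61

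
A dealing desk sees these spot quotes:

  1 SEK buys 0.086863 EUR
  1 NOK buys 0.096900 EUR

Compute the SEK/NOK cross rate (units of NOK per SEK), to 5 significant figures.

SEK/NOK = 0.89642

1 SEK × 0.086863 = 0.086863 EUR
0.086863 EUR ÷ 0.096900 = 0.896419 NOK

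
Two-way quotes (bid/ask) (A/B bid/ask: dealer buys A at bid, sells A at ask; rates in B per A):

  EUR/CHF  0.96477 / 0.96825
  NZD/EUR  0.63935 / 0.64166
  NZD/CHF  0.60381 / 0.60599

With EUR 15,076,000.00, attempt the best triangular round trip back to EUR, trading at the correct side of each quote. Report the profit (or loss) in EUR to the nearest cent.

Net profit: EUR 269,573.76

Best loop EUR → CHF → NZD → EUR:
EUR 15,076,000.00 × 0.96477 (sell EUR at bid) = CHF 14,544,872.52
CHF 14,544,872.52 ÷ 0.60599 (buy NZD at ask) = NZD 24,001,835.87
NZD 24,001,835.87 × 0.63935 (sell NZD at bid) = EUR 15,345,573.76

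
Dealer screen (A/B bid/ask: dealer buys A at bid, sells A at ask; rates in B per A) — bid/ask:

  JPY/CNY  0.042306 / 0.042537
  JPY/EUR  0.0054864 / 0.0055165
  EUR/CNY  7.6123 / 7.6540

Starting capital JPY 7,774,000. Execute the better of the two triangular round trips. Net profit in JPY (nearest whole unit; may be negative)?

Best loop JPY → CNY → EUR → JPY:
JPY 7,774,000 × 0.042306 (sell JPY at bid) = CNY 328,886.84
CNY 328,886.84 ÷ 7.6540 (buy EUR at ask) = EUR 42,969.28
EUR 42,969.28 ÷ 0.0055165 (buy JPY at ask) = JPY 7,789,228

Net profit: JPY 15,228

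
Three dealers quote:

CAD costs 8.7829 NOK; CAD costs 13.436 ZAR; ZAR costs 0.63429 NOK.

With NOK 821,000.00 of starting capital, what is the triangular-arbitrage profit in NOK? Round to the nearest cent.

Profit: NOK 25,103.00

Profitable loop is NOK → ZAR → CAD → NOK:
NOK 821,000.00 ÷ 0.63429 = ZAR 1,294,360.62
ZAR 1,294,360.62 ÷ 13.436 = CAD 96,335.27
CAD 96,335.27 × 8.7829 = NOK 846,103.00
Profit = NOK 846,103.00 − NOK 821,000.00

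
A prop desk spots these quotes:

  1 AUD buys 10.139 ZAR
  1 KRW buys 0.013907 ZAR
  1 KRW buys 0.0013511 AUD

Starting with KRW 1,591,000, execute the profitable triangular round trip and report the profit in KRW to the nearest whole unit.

Profitable loop is KRW → ZAR → AUD → KRW:
KRW 1,591,000 × 0.013907 = ZAR 22,126.04
ZAR 22,126.04 ÷ 10.139 = AUD 2,182.27
AUD 2,182.27 ÷ 0.0013511 = KRW 1,615,180
Profit = KRW 1,615,180 − KRW 1,591,000

Profit: KRW 24,180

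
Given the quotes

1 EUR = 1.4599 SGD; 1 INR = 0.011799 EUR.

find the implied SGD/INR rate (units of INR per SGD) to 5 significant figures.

1 SGD ÷ 1.4599 = 0.684978 EUR
0.684978 EUR ÷ 0.011799 = 58.0539 INR

SGD/INR = 58.054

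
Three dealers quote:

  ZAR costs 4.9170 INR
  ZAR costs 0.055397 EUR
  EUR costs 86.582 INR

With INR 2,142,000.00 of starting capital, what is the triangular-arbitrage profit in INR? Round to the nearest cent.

Profitable loop is INR → EUR → ZAR → INR:
INR 2,142,000.00 ÷ 86.582 = EUR 24,739.55
EUR 24,739.55 ÷ 0.055397 = ZAR 446,586.52
ZAR 446,586.52 × 4.9170 = INR 2,195,865.90
Profit = INR 2,195,865.90 − INR 2,142,000.00

Profit: INR 53,865.90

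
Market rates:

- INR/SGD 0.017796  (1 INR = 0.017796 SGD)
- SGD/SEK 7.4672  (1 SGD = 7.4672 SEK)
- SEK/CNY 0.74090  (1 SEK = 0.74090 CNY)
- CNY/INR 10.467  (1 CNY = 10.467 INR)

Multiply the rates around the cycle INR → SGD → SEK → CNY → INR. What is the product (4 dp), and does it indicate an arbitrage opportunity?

1.0305 (arbitrage exists)

Around INR → SGD → SEK → CNY → INR: 1 × 0.017796 × 7.4672 × 0.74090 × 10.467 = 1.030533
Product > 1; profitable direction is INR → SGD → SEK → CNY → INR.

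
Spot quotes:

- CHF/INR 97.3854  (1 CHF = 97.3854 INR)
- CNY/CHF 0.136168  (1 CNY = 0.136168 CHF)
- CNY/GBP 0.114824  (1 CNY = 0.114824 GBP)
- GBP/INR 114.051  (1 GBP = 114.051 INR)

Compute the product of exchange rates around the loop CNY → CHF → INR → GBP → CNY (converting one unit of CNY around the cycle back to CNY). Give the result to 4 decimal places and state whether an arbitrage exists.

1.0126 (arbitrage exists)

Around CNY → CHF → INR → GBP → CNY: 1 × 0.136168 × 97.3854 ÷ 114.051 ÷ 0.114824 = 1.012598
Product > 1; profitable direction is CNY → CHF → INR → GBP → CNY.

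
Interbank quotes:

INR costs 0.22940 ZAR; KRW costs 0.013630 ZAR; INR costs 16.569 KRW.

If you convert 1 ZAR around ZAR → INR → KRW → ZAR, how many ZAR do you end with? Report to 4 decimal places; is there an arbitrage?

Around ZAR → INR → KRW → ZAR: 1 ÷ 0.22940 × 16.569 × 0.013630 = 0.984462
Product < 1; profitable direction is ZAR → KRW → INR → ZAR.

0.9845 (arbitrage exists)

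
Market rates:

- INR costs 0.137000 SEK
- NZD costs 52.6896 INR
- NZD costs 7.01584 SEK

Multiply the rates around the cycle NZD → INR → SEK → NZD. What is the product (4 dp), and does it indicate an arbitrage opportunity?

1.0289 (arbitrage exists)

Around NZD → INR → SEK → NZD: 1 × 52.6896 × 0.137000 ÷ 7.01584 = 1.028883
Product > 1; profitable direction is NZD → INR → SEK → NZD.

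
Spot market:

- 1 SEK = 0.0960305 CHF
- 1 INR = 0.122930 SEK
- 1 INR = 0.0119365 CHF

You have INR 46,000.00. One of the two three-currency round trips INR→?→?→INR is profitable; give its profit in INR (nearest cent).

Profitable loop is INR → CHF → SEK → INR:
INR 46,000.00 × 0.0119365 = CHF 549.08
CHF 549.08 ÷ 0.0960305 = SEK 5,717.76
SEK 5,717.76 ÷ 0.122930 = INR 46,512.29
Profit = INR 46,512.29 − INR 46,000.00

Profit: INR 512.29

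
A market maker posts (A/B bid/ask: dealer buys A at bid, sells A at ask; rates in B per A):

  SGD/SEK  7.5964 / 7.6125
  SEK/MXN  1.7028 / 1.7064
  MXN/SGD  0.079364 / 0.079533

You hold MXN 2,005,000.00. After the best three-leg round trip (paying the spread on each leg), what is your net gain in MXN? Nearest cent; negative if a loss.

Net profit: MXN 53,303.40

Best loop MXN → SGD → SEK → MXN:
MXN 2,005,000.00 × 0.079364 (sell MXN at bid) = SGD 159,124.82
SGD 159,124.82 × 7.5964 (sell SGD at bid) = SEK 1,208,775.78
SEK 1,208,775.78 × 1.7028 (sell SEK at bid) = MXN 2,058,303.40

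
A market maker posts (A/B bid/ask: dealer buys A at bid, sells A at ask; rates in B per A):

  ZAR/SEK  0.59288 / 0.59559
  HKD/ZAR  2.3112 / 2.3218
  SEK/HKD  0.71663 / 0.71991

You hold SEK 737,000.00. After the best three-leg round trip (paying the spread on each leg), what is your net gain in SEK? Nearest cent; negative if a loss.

Best loop SEK → ZAR → HKD → SEK:
SEK 737,000.00 ÷ 0.59559 (buy ZAR at ask) = ZAR 1,237,428.43
ZAR 1,237,428.43 ÷ 2.3218 (buy HKD at ask) = HKD 532,960.82
HKD 532,960.82 ÷ 0.71991 (buy SEK at ask) = SEK 740,315.90

Net profit: SEK 3,315.90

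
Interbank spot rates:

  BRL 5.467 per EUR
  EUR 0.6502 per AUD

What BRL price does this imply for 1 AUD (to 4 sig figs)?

AUD/BRL = 3.555

1 AUD × 0.6502 = 0.6502 EUR
0.6502 EUR × 5.467 = 3.55464 BRL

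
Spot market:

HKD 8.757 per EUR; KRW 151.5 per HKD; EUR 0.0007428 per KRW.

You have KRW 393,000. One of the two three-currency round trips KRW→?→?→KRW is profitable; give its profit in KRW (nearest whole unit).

Profit: KRW 5,798

Profitable loop is KRW → HKD → EUR → KRW:
KRW 393,000 ÷ 151.5 = HKD 2,594.06
HKD 2,594.06 ÷ 8.757 = EUR 296.23
EUR 296.23 ÷ 0.0007428 = KRW 398,798
Profit = KRW 398,798 − KRW 393,000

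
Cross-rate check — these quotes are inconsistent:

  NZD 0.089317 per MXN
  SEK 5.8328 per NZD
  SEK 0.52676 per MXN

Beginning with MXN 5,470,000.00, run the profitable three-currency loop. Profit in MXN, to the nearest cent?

Profitable loop is MXN → SEK → NZD → MXN:
MXN 5,470,000.00 × 0.52676 = SEK 2,881,377.20
SEK 2,881,377.20 ÷ 5.8328 = NZD 493,995.54
NZD 493,995.54 ÷ 0.089317 = MXN 5,530,812.08
Profit = MXN 5,530,812.08 − MXN 5,470,000.00

Profit: MXN 60,812.08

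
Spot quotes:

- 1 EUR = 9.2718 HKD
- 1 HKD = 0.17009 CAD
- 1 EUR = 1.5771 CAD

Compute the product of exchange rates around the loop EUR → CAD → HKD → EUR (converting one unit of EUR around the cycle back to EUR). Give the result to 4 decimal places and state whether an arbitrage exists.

1.0000 (no arbitrage)

Around EUR → CAD → HKD → EUR: 1 × 1.5771 ÷ 0.17009 ÷ 9.2718 = 1.000038
Product ≈ 1 (deviation 0.004%, within rounding noise).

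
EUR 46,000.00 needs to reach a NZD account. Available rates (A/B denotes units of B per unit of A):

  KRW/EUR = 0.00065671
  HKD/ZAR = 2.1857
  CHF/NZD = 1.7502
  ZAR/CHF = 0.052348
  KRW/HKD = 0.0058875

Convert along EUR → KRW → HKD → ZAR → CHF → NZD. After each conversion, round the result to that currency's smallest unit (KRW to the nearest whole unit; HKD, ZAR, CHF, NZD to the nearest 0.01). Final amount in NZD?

NZD 82,583.54

EUR 46,000.00 ÷ 0.00065671 = KRW 70,046,139
KRW 70,046,139 × 0.0058875 = HKD 412,396.64
HKD 412,396.64 × 2.1857 = ZAR 901,375.34
ZAR 901,375.34 × 0.052348 = CHF 47,185.20
CHF 47,185.20 × 1.7502 = NZD 82,583.54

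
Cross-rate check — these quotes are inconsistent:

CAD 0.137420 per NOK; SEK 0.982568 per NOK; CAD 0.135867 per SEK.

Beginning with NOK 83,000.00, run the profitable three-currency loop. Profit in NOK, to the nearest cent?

Profitable loop is NOK → CAD → SEK → NOK:
NOK 83,000.00 × 0.137420 = CAD 11,405.86
CAD 11,405.86 ÷ 0.135867 = SEK 83,948.71
SEK 83,948.71 ÷ 0.982568 = NOK 85,438.07
Profit = NOK 85,438.07 − NOK 83,000.00

Profit: NOK 2,438.07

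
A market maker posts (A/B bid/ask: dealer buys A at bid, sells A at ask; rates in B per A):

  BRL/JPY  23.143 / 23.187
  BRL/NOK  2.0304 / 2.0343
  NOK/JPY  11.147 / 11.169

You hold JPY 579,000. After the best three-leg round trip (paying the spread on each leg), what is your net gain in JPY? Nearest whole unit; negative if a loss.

Net profit: JPY 10,751

Best loop JPY → NOK → BRL → JPY:
JPY 579,000 ÷ 11.169 (buy NOK at ask) = NOK 51,839.91
NOK 51,839.91 ÷ 2.0343 (buy BRL at ask) = BRL 25,482.92
BRL 25,482.92 × 23.143 (sell BRL at bid) = JPY 589,751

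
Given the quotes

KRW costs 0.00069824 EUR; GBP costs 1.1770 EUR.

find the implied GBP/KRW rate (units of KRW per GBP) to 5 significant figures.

1 GBP × 1.1770 = 1.177 EUR
1.177 EUR ÷ 0.00069824 = 1685.67 KRW

GBP/KRW = 1685.7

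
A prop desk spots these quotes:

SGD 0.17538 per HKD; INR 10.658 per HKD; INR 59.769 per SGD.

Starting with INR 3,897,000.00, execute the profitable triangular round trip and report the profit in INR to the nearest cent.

Profitable loop is INR → SGD → HKD → INR:
INR 3,897,000.00 ÷ 59.769 = SGD 65,201.02
SGD 65,201.02 ÷ 0.17538 = HKD 371,770.01
HKD 371,770.01 × 10.658 = INR 3,962,324.74
Profit = INR 3,962,324.74 − INR 3,897,000.00

Profit: INR 65,324.74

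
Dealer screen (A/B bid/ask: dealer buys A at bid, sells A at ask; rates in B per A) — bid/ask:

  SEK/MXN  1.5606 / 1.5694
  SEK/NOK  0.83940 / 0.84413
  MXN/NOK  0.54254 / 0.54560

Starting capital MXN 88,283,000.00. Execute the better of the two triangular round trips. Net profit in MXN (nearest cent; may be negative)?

Net profit: MXN 267,519.46

Best loop MXN → NOK → SEK → MXN:
MXN 88,283,000.00 × 0.54254 (sell MXN at bid) = NOK 47,897,058.82
NOK 47,897,058.82 ÷ 0.84413 (buy SEK at ask) = SEK 56,741,329.91
SEK 56,741,329.91 × 1.5606 (sell SEK at bid) = MXN 88,550,519.46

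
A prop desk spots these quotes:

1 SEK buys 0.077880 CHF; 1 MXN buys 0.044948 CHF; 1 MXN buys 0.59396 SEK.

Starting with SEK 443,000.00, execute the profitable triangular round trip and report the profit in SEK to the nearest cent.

Profit: SEK 12,907.25

Profitable loop is SEK → CHF → MXN → SEK:
SEK 443,000.00 × 0.077880 = CHF 34,500.84
CHF 34,500.84 ÷ 0.044948 = MXN 767,572.31
MXN 767,572.31 × 0.59396 = SEK 455,907.25
Profit = SEK 455,907.25 − SEK 443,000.00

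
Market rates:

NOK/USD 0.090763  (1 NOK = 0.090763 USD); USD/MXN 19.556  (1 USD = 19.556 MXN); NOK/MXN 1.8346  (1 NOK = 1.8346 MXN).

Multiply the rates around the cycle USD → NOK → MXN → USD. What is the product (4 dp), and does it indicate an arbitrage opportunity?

1.0336 (arbitrage exists)

Around USD → NOK → MXN → USD: 1 ÷ 0.090763 × 1.8346 ÷ 19.556 = 1.033600
Product > 1; profitable direction is USD → NOK → MXN → USD.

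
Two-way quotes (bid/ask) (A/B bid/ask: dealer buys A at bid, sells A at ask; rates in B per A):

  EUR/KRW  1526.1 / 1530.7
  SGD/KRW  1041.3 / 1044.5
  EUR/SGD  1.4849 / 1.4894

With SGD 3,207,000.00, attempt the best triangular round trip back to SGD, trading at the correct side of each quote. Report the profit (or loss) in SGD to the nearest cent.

Net profit: SGD 32,529.61

Best loop SGD → KRW → EUR → SGD:
SGD 3,207,000.00 × 1041.3 (sell SGD at bid) = KRW 3,339,449,100
KRW 3,339,449,100 ÷ 1530.7 (buy EUR at ask) = EUR 2,181,648.33
EUR 2,181,648.33 × 1.4849 (sell EUR at bid) = SGD 3,239,529.61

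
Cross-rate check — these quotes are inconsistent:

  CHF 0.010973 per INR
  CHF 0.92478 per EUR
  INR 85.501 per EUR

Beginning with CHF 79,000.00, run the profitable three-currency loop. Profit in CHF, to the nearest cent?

Profitable loop is CHF → EUR → INR → CHF:
CHF 79,000.00 ÷ 0.92478 = EUR 85,425.72
EUR 85,425.72 × 85.501 = INR 7,303,984.73
INR 7,303,984.73 × 0.010973 = CHF 80,146.62
Profit = CHF 80,146.62 − CHF 79,000.00

Profit: CHF 1,146.62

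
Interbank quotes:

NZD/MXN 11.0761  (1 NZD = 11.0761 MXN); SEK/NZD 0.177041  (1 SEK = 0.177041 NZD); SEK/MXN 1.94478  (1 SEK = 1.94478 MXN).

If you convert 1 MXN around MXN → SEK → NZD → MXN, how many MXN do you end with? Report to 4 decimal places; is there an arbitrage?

1.0083 (arbitrage exists)

Around MXN → SEK → NZD → MXN: 1 ÷ 1.94478 × 0.177041 × 11.0761 = 1.008301
Product > 1; profitable direction is MXN → SEK → NZD → MXN.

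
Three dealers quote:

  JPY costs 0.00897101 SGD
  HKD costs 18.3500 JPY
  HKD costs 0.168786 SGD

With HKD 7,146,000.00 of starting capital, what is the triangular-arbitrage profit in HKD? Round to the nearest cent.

Profit: HKD 180,929.68

Profitable loop is HKD → SGD → JPY → HKD:
HKD 7,146,000.00 × 0.168786 = SGD 1,206,144.76
SGD 1,206,144.76 ÷ 0.00897101 = JPY 134,449,160
JPY 134,449,160 ÷ 18.3500 = HKD 7,326,929.68
Profit = HKD 7,326,929.68 − HKD 7,146,000.00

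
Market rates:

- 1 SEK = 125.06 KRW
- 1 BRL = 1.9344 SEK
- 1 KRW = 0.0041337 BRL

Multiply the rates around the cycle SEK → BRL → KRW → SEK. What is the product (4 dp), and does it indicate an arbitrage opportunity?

1.0000 (no arbitrage)

Around SEK → BRL → KRW → SEK: 1 ÷ 1.9344 ÷ 0.0041337 ÷ 125.06 = 0.999992
Product ≈ 1 (deviation 0.001%, within rounding noise).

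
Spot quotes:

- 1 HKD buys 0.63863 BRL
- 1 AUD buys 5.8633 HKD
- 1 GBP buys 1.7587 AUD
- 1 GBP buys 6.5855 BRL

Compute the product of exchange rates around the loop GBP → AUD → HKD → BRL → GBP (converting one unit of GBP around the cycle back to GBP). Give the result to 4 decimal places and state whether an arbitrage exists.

1.0000 (no arbitrage)

Around GBP → AUD → HKD → BRL → GBP: 1 × 1.7587 × 5.8633 × 0.63863 ÷ 6.5855 = 0.999987
Product ≈ 1 (deviation 0.001%, within rounding noise).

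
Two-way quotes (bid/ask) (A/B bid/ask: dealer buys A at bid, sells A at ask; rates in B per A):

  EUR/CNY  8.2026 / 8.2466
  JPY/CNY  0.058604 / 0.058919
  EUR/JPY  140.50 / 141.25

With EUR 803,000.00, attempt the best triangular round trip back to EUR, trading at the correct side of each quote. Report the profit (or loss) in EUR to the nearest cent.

Net result: EUR -1,240.34 (no profitable arbitrage after spreads)

Best loop EUR → JPY → CNY → EUR:
EUR 803,000.00 × 140.50 (sell EUR at bid) = JPY 112,821,500
JPY 112,821,500 × 0.058604 (sell JPY at bid) = CNY 6,611,791.19
CNY 6,611,791.19 ÷ 8.2466 (buy EUR at ask) = EUR 801,759.66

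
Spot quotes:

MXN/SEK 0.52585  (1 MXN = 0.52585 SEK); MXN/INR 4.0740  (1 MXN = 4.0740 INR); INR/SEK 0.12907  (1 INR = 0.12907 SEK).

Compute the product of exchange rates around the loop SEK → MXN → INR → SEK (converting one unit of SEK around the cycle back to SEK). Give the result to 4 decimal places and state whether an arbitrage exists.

Around SEK → MXN → INR → SEK: 1 ÷ 0.52585 × 4.0740 × 0.12907 = 0.999964
Product ≈ 1 (deviation 0.004%, within rounding noise).

1.0000 (no arbitrage)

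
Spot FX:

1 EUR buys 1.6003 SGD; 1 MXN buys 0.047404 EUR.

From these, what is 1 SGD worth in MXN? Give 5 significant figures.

1 SGD ÷ 1.6003 = 0.624883 EUR
0.624883 EUR ÷ 0.047404 = 13.1821 MXN

SGD/MXN = 13.182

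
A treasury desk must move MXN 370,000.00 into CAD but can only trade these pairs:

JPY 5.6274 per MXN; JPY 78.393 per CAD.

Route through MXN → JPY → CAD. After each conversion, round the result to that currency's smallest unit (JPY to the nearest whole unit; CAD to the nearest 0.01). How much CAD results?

MXN 370,000.00 × 5.6274 = JPY 2,082,138
JPY 2,082,138 ÷ 78.393 = CAD 26,560.25

CAD 26,560.25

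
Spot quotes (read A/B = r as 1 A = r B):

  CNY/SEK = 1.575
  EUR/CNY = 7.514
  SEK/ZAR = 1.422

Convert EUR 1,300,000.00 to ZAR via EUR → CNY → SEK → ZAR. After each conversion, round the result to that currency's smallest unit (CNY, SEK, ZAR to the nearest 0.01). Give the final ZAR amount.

EUR 1,300,000.00 × 7.514 = CNY 9,768,200.00
CNY 9,768,200.00 × 1.575 = SEK 15,384,915.00
SEK 15,384,915.00 × 1.422 = ZAR 21,877,349.13

ZAR 21,877,349.13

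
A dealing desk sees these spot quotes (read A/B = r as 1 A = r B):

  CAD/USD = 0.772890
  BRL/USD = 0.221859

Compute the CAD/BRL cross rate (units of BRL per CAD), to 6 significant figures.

1 CAD × 0.772890 = 0.77289 USD
0.77289 USD ÷ 0.221859 = 3.4837 BRL

CAD/BRL = 3.48370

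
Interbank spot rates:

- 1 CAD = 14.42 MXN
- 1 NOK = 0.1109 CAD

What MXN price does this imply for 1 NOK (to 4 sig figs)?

NOK/MXN = 1.599

1 NOK × 0.1109 = 0.1109 CAD
0.1109 CAD × 14.42 = 1.59918 MXN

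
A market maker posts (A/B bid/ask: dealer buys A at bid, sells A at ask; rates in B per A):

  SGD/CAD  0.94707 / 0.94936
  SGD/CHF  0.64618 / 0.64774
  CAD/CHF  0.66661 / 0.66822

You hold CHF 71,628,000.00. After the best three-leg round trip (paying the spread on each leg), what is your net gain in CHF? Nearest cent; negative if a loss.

Best loop CHF → CAD → SGD → CHF:
CHF 71,628,000.00 ÷ 0.66822 (buy CAD at ask) = CAD 107,192,242.08
CAD 107,192,242.08 ÷ 0.94936 (buy SGD at ask) = SGD 112,910,004.71
SGD 112,910,004.71 × 0.64618 (sell SGD at bid) = CHF 72,960,186.85

Net profit: CHF 1,332,186.85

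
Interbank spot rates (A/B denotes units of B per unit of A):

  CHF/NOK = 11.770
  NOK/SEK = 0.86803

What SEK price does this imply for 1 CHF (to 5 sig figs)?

1 CHF × 11.770 = 11.77 NOK
11.77 NOK × 0.86803 = 10.2167 SEK

CHF/SEK = 10.217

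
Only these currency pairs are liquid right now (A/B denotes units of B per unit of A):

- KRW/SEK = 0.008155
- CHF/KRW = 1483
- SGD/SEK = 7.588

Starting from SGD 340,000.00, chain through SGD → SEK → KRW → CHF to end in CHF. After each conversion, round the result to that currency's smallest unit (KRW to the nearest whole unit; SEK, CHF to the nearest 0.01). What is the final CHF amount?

CHF 213,324.69

SGD 340,000.00 × 7.588 = SEK 2,579,920.00
SEK 2,579,920.00 ÷ 0.008155 = KRW 316,360,515
KRW 316,360,515 ÷ 1483 = CHF 213,324.69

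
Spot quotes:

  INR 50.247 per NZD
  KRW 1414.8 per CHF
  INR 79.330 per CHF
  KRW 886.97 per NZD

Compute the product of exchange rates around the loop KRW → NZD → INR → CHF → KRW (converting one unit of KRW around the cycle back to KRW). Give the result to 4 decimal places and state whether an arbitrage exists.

Around KRW → NZD → INR → CHF → KRW: 1 ÷ 886.97 × 50.247 ÷ 79.330 × 1414.8 = 1.010320
Product > 1; profitable direction is KRW → NZD → INR → CHF → KRW.

1.0103 (arbitrage exists)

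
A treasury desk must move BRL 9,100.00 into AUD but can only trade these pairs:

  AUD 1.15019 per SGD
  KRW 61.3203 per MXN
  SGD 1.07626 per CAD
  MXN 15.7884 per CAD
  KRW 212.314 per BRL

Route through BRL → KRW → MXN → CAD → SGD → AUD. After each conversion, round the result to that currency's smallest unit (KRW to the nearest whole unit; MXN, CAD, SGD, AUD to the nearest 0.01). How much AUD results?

BRL 9,100.00 × 212.314 = KRW 1,932,057
KRW 1,932,057 ÷ 61.3203 = MXN 31,507.62
MXN 31,507.62 ÷ 15.7884 = CAD 1,995.62
CAD 1,995.62 × 1.07626 = SGD 2,147.81
SGD 2,147.81 × 1.15019 = AUD 2,470.39

AUD 2,470.39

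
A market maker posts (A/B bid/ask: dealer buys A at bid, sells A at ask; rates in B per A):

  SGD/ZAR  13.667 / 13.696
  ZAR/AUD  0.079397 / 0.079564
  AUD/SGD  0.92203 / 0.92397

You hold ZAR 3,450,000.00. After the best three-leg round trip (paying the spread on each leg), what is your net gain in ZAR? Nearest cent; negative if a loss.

Best loop ZAR → AUD → SGD → ZAR:
ZAR 3,450,000.00 × 0.079397 (sell ZAR at bid) = AUD 273,919.65
AUD 273,919.65 × 0.92203 (sell AUD at bid) = SGD 252,562.13
SGD 252,562.13 × 13.667 (sell SGD at bid) = ZAR 3,451,766.70

Net profit: ZAR 1,766.70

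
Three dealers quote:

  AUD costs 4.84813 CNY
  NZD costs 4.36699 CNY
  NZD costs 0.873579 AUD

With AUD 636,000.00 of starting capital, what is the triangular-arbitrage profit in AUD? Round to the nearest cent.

Profitable loop is AUD → NZD → CNY → AUD:
AUD 636,000.00 ÷ 0.873579 = NZD 728,039.48
NZD 728,039.48 × 4.36699 = CNY 3,179,341.12
CNY 3,179,341.12 ÷ 4.84813 = AUD 655,787.10
Profit = AUD 655,787.10 − AUD 636,000.00

Profit: AUD 19,787.10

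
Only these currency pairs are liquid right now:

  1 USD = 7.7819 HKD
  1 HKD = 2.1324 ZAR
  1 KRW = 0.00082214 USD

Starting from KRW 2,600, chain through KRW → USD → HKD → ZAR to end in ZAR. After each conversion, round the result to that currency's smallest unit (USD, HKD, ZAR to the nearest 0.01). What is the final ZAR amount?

KRW 2,600 × 0.00082214 = USD 2.14
USD 2.14 × 7.7819 = HKD 16.65
HKD 16.65 × 2.1324 = ZAR 35.50

ZAR 35.50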